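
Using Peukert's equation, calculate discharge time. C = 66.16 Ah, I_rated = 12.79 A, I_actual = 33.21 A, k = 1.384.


t_rated = C / I_rated = 66.16 / 12.79 = 5.1728 hr
(I_rated/I)^k = (0.38512)^1.384 = 0.26697
t = t_rated * (I_rated/I)^k = 5.1728 * 0.26697 = 1.381 hr

1.381 hr


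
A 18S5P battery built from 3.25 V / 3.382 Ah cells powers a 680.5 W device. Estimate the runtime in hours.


Step 1: E_pack = Ns * V_cell * Np * C_cell = 18 * 3.25 * 5 * 3.382 = 989.24 Wh
Step 2: t = E_pack / P = 989.24 / 680.5 = 1.454 hr

1.454 hr


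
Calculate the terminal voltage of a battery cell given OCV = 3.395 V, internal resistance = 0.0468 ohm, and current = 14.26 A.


V = OCV - I*R = 3.395 - 14.26 * 0.0468 = 2.728 V

2.728 V


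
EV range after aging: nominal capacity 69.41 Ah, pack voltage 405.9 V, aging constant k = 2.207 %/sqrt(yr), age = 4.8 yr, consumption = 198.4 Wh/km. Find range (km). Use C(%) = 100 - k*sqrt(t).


Step 1: capacity retention = 100 - 2.207 * sqrt(4.8) = 100 - 2.207 * 2.1909 = 95.165%
Step 2: C_now = 69.41 * 95.165/100 = 66.054 Ah
Step 3: E_pack = V * C_now = 405.9 * 66.054 = 26811 Wh
Step 4: range = E_pack / consumption = 26811 / 198.4 = 135.1 km

135.1 km


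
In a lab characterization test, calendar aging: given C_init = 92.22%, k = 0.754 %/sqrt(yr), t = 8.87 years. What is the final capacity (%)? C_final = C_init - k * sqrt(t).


Step 1: sqrt(8.87 yr) = 2.9783
Step 2: drop = 0.754 * 2.9783 = 2.2456
Step 3: C_final = 92.22 - 2.2456 = 89.97%

89.97%


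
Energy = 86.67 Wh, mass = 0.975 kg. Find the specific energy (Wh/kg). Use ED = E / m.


Specific energy = 86.67 Wh / 0.975 kg = 88.89 Wh/kg

88.89 Wh/kg


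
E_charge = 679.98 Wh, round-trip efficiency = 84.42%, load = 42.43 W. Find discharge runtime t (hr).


Step 1: E_discharge = eta/100 * E_charge = 84.42/100 * 679.98 = 574.04 Wh
Step 2: t = E_discharge / P = 574.04 / 42.43 = 13.53 hr

13.53 hr


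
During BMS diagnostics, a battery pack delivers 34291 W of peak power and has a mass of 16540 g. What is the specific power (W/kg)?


Convert: m = 16540 g = 16.54 kg
Specific power = 34291 W / 16.54 kg = 2073 W/kg

2073 W/kg


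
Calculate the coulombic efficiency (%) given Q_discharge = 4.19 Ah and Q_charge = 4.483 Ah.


Coulombic efficiency = 4.19/4.483 * 100% = 93.46%

93.46%


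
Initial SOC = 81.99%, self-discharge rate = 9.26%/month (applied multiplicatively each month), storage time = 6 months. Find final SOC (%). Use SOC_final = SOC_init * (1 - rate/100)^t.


Monthly retention factor = 1 - 9.26/100 = 0.9074
Over 6 months: factor^6 = 0.5582
SOC_final = 81.99 * 0.5582 = 45.77%

45.77%


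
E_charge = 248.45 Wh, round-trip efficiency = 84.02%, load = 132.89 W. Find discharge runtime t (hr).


Step 1: E_discharge = eta/100 * E_charge = 84.02/100 * 248.45 = 208.75 Wh
Step 2: t = E_discharge / P = 208.75 / 132.89 = 1.571 hr

1.571 hr


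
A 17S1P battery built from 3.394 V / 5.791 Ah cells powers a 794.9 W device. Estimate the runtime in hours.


Step 1: E_pack = Ns * V_cell * Np * C_cell = 17 * 3.394 * 1 * 5.791 = 334.13 Wh
Step 2: t = E_pack / P = 334.13 / 794.9 = 0.4203 hr

0.4203 hr


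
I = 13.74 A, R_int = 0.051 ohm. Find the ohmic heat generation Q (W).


I^2 = 188.79
Q = 188.79 * 0.051 = 9.628 W

9.628 W


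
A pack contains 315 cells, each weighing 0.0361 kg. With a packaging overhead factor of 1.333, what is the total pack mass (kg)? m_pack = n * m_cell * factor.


Cell mass sum = 315 * 0.0361 = 11.372 kg
With overhead 1.333: m_pack = 11.372 * 1.333 = 15.16 kg

15.16 kg


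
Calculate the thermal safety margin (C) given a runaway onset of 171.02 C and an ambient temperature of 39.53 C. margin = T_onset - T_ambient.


margin = T_onset - T_ambient = 171.02 - 39.53 = 131.49 C

131.49 C


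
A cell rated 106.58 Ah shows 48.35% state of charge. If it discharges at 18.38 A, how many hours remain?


Step 1: remaining = SOC/100 * C_total = 48.35/100 * 106.58 = 51.531 Ah
Step 2: t = remaining / I = 51.531 / 18.38 = 2.804 hr

2.804 hr


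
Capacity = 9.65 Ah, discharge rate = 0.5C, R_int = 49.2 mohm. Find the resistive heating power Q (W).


Convert: R = 49.2 mohm = 0.0492 ohm
Step 1: I = C_rate * capacity = 0.5 * 9.65 = 4.825 A
Step 2: Q = I^2 * R = 4.825^2 * 0.0492 = 23.281 * 0.0492 = 1.145 W

1.145 W


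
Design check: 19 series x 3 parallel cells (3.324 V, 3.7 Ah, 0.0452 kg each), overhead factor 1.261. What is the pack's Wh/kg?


Step 1: V_pack = 19 * 3.324 = 63.156 V
Step 2: C_pack = 3 * 3.7 = 11.1 Ah
Step 3: E_pack = V_pack * C_pack = 63.156 * 11.1 = 701.03 Wh
Step 4: m_pack = 19 * 3 * 0.0452 * 1.261 = 3.2488 kg
Step 5: ED = E_pack / m_pack = 701.03 / 3.2488 = 215.8 Wh/kg

215.8 Wh/kg


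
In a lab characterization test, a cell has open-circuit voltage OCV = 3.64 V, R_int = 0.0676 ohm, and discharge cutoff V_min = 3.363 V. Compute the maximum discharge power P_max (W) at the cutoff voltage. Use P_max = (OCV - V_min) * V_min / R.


P_max = (OCV - V_min) * V_min / R = (3.64 - 3.363) * 3.363 / 0.0676 = 0.277 * 3.363 / 0.0676 = 13.78 W

13.78 W


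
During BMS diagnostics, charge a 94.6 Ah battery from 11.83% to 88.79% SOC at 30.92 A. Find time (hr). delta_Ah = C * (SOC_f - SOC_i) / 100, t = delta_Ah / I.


Step 1: dSOC = 88.79% - 11.83% = 76.96%
Step 2: delta_Ah = 94.6 * 76.96 / 100 = 72.804 Ah
Step 3: t = 72.804 / 30.92 = 2.355 hr

2.355 hr


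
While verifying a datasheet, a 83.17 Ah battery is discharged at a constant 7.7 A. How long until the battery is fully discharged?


Runtime = 83.17 Ah / 7.7 A = 10.80 hr

10.80 hr


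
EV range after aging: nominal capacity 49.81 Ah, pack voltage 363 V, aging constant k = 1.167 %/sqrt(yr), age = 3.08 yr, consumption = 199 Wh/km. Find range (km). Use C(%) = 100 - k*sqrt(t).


Step 1: capacity retention = 100 - 1.167 * sqrt(3.08) = 100 - 1.167 * 1.755 = 97.952%
Step 2: C_now = 49.81 * 97.952/100 = 48.79 Ah
Step 3: E_pack = V * C_now = 363 * 48.79 = 17711 Wh
Step 4: range = E_pack / consumption = 17711 / 199 = 89.00 km

89.00 km


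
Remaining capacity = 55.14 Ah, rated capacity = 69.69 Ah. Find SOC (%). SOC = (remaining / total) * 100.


SOC% = 55.14 / 69.69 * 100 = 79.12%

79.12%


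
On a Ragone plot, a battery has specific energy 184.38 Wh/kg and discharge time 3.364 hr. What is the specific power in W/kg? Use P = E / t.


P_specific = E / t = 184.38 / 3.364 = 54.81 W/kg

54.81 W/kg


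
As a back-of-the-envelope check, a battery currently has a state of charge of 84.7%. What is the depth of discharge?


Complement of SOC: DOD = 100% - 84.7% = 15.3%

15.3%


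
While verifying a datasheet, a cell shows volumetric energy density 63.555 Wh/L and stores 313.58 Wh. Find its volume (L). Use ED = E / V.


V = E / ED = 313.58 / 63.555 = 4.934 L

4.934 L


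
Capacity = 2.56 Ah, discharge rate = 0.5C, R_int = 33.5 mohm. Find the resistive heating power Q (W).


Convert: R = 33.5 mohm = 0.0335 ohm
Step 1: I = C_rate * capacity = 0.5 * 2.56 = 1.28 A
Step 2: Q = I^2 * R = 1.28^2 * 0.0335 = 1.6384 * 0.0335 = 0.05489 W

0.05489 W


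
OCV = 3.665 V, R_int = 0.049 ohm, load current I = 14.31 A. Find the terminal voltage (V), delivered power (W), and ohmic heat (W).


Step 1: V_terminal = OCV - I*R = 3.665 - 14.31 * 0.049 = 2.9638 V
Step 2: P_out = V_terminal * I = 2.9638 * 14.31 = 42.41 W
Step 3: Q = I^2 * R = 14.31^2 * 0.049 = 10.03 W

V=2.9638 V, P=42.41 W, Q=10.03 W


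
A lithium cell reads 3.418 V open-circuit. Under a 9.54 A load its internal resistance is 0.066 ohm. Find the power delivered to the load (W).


Step 1: V_terminal = OCV - I*R = 3.418 - 9.54 * 0.066 = 2.7884 V
Step 2: P_out = V_terminal * I = 2.7884 * 9.54 = 26.60 W

26.60 W


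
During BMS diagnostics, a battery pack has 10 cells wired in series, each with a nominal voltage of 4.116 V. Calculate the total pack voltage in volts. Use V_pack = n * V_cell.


V_pack = n * V_cell = 10 * 4.116 = 41.16 V

41.16 V


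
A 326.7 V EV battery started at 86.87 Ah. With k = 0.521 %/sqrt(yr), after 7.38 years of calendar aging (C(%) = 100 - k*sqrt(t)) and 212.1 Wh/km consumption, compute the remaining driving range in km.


Step 1: capacity retention = 100 - 0.521 * sqrt(7.38) = 100 - 0.521 * 2.7166 = 98.585%
Step 2: C_now = 86.87 * 98.585/100 = 85.641 Ah
Step 3: E_pack = V * C_now = 326.7 * 85.641 = 27979 Wh
Step 4: range = E_pack / consumption = 27979 / 212.1 = 131.9 km

131.9 km


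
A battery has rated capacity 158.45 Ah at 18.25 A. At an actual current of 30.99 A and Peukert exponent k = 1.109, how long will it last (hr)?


Step 1: t_rated = C / I_rated = 158.45 / 18.25 = 8.6822 hr
Step 2: ratio = 18.25 / 30.99 = 0.5889
Step 3: ratio^k = 0.5889^1.109 = 0.55587
Step 4: t = t_rated * ratio^k = 8.6822 * 0.55587 = 4.826 hr

4.826 hr


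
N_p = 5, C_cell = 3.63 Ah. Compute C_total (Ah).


Parallel capacities add: 5 * 3.63 Ah = 18.15 Ah

18.15 Ah


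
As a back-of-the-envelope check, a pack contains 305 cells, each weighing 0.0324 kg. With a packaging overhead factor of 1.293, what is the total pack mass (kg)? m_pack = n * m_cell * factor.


m_pack = n * m_cell * overhead = 305 * 0.0324 * 1.293 = 12.78 kg

12.78 kg


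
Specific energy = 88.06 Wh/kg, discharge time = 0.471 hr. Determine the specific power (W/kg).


P_specific = E / t = 88.06 / 0.471 = 187.0 W/kg

187.0 W/kg


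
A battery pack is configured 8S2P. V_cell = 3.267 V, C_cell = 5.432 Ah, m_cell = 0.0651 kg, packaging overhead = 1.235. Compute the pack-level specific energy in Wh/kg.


Step 1: V_pack = 8 * 3.267 = 26.136 V
Step 2: C_pack = 2 * 5.432 = 10.864 Ah
Step 3: E_pack = V_pack * C_pack = 26.136 * 10.864 = 283.94 Wh
Step 4: m_pack = 8 * 2 * 0.0651 * 1.235 = 1.2864 kg
Step 5: ED = E_pack / m_pack = 283.94 / 1.2864 = 220.7 Wh/kg

220.7 Wh/kg


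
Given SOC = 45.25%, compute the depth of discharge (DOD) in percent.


Complement of SOC: DOD = 100% - 45.25% = 54.75%

54.75%


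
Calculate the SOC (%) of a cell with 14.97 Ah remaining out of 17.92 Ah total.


SOC% = 14.97 / 17.92 * 100 = 83.54%

83.54%


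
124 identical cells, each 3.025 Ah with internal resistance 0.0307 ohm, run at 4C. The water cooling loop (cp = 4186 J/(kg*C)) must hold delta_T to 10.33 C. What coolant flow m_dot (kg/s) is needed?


Step 1: I = 4 * 3.025 = 12.1 A
Step 2: Q_cell = I^2 * R = 12.1^2 * 0.0307 = 4.4948 W
Step 3: Q_total = 124 * 4.4948 = 557.36 W
Step 4: m_dot = Q_total / (cp * dT) = 557.36 / (4186 * 10.33) = 0.01289 kg/s

0.01289 kg/s


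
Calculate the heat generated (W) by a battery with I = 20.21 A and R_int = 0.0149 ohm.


I^2 = 408.44
Q = 408.44 * 0.0149 = 6.086 W

6.086 W


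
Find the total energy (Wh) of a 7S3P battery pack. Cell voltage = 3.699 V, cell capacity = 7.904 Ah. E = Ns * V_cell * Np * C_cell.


E = Ns * Vcell * Np * Ccell = 7 * 3.699 * 3 * 7.904 = 614.0 Wh

614.0 Wh


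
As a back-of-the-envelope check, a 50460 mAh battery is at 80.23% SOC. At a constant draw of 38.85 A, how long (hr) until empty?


Convert: C_total = 50460 mAh = 50.46 Ah
Step 1: remaining = SOC/100 * C_total = 80.23/100 * 50.46 = 40.484 Ah
Step 2: t = remaining / I = 40.484 / 38.85 = 1.042 hr

1.042 hr


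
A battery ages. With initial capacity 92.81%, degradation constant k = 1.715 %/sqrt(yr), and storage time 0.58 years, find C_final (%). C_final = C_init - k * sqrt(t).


Step 1: sqrt(0.58 yr) = 0.76158
Step 2: drop = 1.715 * 0.76158 = 1.3061
Step 3: C_final = 92.81 - 1.3061 = 91.50%

91.50%


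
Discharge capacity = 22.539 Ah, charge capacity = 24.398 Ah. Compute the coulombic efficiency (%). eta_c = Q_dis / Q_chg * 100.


eta_c = Q_dis / Q_chg * 100 = 22.539 / 24.398 * 100 = 92.38%

92.38%


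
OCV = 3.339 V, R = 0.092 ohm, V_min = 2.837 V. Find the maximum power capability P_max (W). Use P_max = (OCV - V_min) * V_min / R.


P_max = (OCV - V_min) * V_min / R = (3.339 - 2.837) * 2.837 / 0.092 = 0.502 * 2.837 / 0.092 = 15.48 W

15.48 W


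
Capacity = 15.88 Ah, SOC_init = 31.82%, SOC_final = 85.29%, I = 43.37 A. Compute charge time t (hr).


delta_Ah = 15.88 * (85.29 - 31.82) / 100 = 8.491 Ah
t = delta_Ah / I = 8.491 / 43.37 = 0.1958 hr

0.1958 hr


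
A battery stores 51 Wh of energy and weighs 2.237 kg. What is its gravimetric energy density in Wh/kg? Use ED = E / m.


Specific energy = 51 Wh / 2.237 kg = 22.80 Wh/kg

22.80 Wh/kg


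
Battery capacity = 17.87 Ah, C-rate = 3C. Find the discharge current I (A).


At 3C: I = 3 * 17.87 Ah = 53.61 A

53.61 A


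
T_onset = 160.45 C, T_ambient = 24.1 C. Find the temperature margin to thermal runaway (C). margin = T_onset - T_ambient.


margin = T_onset - T_ambient = 160.45 - 24.1 = 136.35 C

136.35 C


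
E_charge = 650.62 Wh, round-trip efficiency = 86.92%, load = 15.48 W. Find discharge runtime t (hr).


Step 1: E_discharge = eta/100 * E_charge = 86.92/100 * 650.62 = 565.52 Wh
Step 2: t = E_discharge / P = 565.52 / 15.48 = 36.53 hr

36.53 hr


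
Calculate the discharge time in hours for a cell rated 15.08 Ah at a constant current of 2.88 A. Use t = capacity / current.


Runtime = 15.08 Ah / 2.88 A = 5.236 hr

5.236 hr


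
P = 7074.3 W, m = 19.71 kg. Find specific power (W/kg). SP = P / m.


Specific power = 7074.3 W / 19.71 kg = 358.9 W/kg

358.9 W/kg


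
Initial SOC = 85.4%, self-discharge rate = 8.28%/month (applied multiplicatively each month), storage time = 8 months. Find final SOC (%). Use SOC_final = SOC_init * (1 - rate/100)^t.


decay = (1 - 8.28/100)^8 = 0.50086
SOC_final = 85.4 * 0.50086 = 42.77%

42.77%


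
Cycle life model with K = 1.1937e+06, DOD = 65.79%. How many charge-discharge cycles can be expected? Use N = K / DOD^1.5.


Step 1: DOD^1.5 = 65.79^1.5 = 533.63
Step 2: N = 1.1937e+06 / 533.63 = 2237 cycles

2237 cycles


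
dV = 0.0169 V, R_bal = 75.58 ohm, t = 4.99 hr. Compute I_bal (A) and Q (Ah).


First, Ohm's law: I_bal = 0.0169 V / 75.58 ohm = 2.2360e-04 A
Then Q = I * t = 2.2360e-04 A * 4.99 hr = 0.001116 Ah

I=2.2360e-04 A, Q=0.001116 Ah


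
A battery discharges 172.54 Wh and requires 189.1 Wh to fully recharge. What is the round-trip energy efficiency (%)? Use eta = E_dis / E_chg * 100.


eta_e = E_dis / E_chg * 100 = 172.54 / 189.1 * 100 = 91.24%

91.24%


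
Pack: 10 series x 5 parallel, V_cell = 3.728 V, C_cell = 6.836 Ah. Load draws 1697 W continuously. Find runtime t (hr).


Step 1: E_pack = Ns * V_cell * Np * C_cell = 10 * 3.728 * 5 * 6.836 = 1274.2 Wh
Step 2: t = E_pack / P = 1274.2 / 1697 = 0.7509 hr

0.7509 hr


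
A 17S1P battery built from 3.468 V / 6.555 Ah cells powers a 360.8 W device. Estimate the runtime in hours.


Step 1: E_pack = Ns * V_cell * Np * C_cell = 17 * 3.468 * 1 * 6.555 = 386.46 Wh
Step 2: t = E_pack / P = 386.46 / 360.8 = 1.071 hr

1.071 hr


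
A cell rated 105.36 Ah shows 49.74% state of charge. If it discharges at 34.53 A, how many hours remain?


Step 1: remaining = SOC/100 * C_total = 49.74/100 * 105.36 = 52.406 Ah
Step 2: t = remaining / I = 52.406 / 34.53 = 1.518 hr

1.518 hr


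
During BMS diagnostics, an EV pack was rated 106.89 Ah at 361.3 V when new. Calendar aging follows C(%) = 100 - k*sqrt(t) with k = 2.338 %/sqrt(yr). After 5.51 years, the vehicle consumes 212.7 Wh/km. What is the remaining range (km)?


Step 1: capacity retention = 100 - 2.338 * sqrt(5.51) = 100 - 2.338 * 2.3473 = 94.512%
Step 2: C_now = 106.89 * 94.512/100 = 101.02 Ah
Step 3: E_pack = V * C_now = 361.3 * 101.02 = 36499 Wh
Step 4: range = E_pack / consumption = 36499 / 212.7 = 171.6 km

171.6 km


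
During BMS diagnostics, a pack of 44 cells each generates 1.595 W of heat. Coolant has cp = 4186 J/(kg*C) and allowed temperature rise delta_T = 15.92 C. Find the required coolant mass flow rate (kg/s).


Q_total = 44 * 1.595 = 70.18 W
m_dot = Q_total / (cp * dT) = 70.18 / (4186 * 15.92) = 0.001053 kg/s

0.001053 kg/s


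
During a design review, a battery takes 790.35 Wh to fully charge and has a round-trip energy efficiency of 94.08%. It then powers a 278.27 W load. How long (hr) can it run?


Step 1: E_discharge = eta/100 * E_charge = 94.08/100 * 790.35 = 743.56 Wh
Step 2: t = E_discharge / P = 743.56 / 278.27 = 2.672 hr

2.672 hr


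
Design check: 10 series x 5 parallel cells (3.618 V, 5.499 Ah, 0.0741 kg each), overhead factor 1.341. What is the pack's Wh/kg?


Step 1: V_pack = 10 * 3.618 = 36.18 V
Step 2: C_pack = 5 * 5.499 = 27.495 Ah
Step 3: E_pack = V_pack * C_pack = 36.18 * 27.495 = 994.77 Wh
Step 4: m_pack = 10 * 5 * 0.0741 * 1.341 = 4.9684 kg
Step 5: ED = E_pack / m_pack = 994.77 / 4.9684 = 200.2 Wh/kg

200.2 Wh/kg


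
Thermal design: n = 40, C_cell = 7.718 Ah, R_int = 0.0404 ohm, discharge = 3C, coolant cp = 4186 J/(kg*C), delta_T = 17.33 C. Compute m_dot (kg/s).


Step 1: I = 3 * 7.718 = 23.154 A
Step 2: Q_cell = I^2 * R = 23.154^2 * 0.0404 = 21.659 W
Step 3: Q_total = 40 * 21.659 = 866.36 W
Step 4: m_dot = Q_total / (cp * dT) = 866.36 / (4186 * 17.33) = 0.01194 kg/s

0.01194 kg/s


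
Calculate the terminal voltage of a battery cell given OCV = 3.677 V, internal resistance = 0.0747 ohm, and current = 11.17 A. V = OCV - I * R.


IR drop = 11.17 * 0.0747 = 0.8344 V
V = 3.677 - 0.8344 = 2.843 V

2.843 V


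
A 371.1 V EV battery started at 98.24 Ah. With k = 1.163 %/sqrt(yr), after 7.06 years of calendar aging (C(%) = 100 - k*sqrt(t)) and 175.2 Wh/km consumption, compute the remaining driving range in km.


Step 1: capacity retention = 100 - 1.163 * sqrt(7.06) = 100 - 1.163 * 2.6571 = 96.91%
Step 2: C_now = 98.24 * 96.91/100 = 95.204 Ah
Step 3: E_pack = V * C_now = 371.1 * 95.204 = 35330 Wh
Step 4: range = E_pack / consumption = 35330 / 175.2 = 201.7 km

201.7 km


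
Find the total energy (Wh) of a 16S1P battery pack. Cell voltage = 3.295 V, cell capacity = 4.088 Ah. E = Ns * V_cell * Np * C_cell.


E = Ns * Vcell * Np * Ccell = 16 * 3.295 * 1 * 4.088 = 215.5 Wh

215.5 Wh


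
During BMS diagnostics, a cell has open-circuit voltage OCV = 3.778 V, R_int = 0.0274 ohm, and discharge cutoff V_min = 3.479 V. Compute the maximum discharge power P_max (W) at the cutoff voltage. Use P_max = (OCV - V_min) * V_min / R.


P_max = (OCV - V_min) * V_min / R = (3.778 - 3.479) * 3.479 / 0.0274 = 0.299 * 3.479 / 0.0274 = 37.96 W

37.96 W


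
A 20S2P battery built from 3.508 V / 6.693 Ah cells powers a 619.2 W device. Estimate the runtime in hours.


Step 1: E_pack = Ns * V_cell * Np * C_cell = 20 * 3.508 * 2 * 6.693 = 939.16 Wh
Step 2: t = E_pack / P = 939.16 / 619.2 = 1.517 hr

1.517 hr


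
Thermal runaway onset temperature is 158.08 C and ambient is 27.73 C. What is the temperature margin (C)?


Safety margin = 158.08 C - 27.73 C = 130.35 C

130.35 C


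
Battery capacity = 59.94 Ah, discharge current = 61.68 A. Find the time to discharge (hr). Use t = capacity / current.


Runtime = 59.94 Ah / 61.68 A = 0.9718 hr

0.9718 hr


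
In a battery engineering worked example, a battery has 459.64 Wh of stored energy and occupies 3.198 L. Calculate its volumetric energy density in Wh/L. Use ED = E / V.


Volumetric ED = 459.64 Wh / 3.198 L = 143.7 Wh/L

143.7 Wh/L


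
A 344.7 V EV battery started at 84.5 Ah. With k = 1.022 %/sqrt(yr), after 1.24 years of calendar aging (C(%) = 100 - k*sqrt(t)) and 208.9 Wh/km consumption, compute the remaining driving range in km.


Step 1: capacity retention = 100 - 1.022 * sqrt(1.24) = 100 - 1.022 * 1.1136 = 98.862%
Step 2: C_now = 84.5 * 98.862/100 = 83.538 Ah
Step 3: E_pack = V * C_now = 344.7 * 83.538 = 28796 Wh
Step 4: range = E_pack / consumption = 28796 / 208.9 = 137.8 km

137.8 km


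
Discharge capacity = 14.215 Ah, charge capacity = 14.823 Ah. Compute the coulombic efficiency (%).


eta_c = Q_dis / Q_chg * 100 = 14.215 / 14.823 * 100 = 95.90%

95.90%


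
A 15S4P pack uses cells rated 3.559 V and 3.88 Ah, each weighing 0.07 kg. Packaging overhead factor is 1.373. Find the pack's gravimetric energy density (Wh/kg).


Step 1: V_pack = 15 * 3.559 = 53.385 V
Step 2: C_pack = 4 * 3.88 = 15.52 Ah
Step 3: E_pack = V_pack * C_pack = 53.385 * 15.52 = 828.54 Wh
Step 4: m_pack = 15 * 4 * 0.07 * 1.373 = 5.7666 kg
Step 5: ED = E_pack / m_pack = 828.54 / 5.7666 = 143.7 Wh/kg

143.7 Wh/kg


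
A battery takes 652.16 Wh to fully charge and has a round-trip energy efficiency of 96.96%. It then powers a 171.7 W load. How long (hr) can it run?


Step 1: E_discharge = eta/100 * E_charge = 96.96/100 * 652.16 = 632.33 Wh
Step 2: t = E_discharge / P = 632.33 / 171.7 = 3.683 hr

3.683 hr


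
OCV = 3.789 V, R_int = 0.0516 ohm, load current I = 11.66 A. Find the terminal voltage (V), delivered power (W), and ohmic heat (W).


Step 1: V_terminal = OCV - I*R = 3.789 - 11.66 * 0.0516 = 3.1873 V
Step 2: P_out = V_terminal * I = 3.1873 * 11.66 = 37.16 W
Step 3: Q = I^2 * R = 11.66^2 * 0.0516 = 7.015 W

V=3.1873 V, P=37.16 W, Q=7.015 W


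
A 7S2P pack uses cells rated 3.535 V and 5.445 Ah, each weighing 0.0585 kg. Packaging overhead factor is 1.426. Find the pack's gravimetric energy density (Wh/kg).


Step 1: V_pack = 7 * 3.535 = 24.745 V
Step 2: C_pack = 2 * 5.445 = 10.89 Ah
Step 3: E_pack = V_pack * C_pack = 24.745 * 10.89 = 269.47 Wh
Step 4: m_pack = 7 * 2 * 0.0585 * 1.426 = 1.1679 kg
Step 5: ED = E_pack / m_pack = 269.47 / 1.1679 = 230.7 Wh/kg

230.7 Wh/kg


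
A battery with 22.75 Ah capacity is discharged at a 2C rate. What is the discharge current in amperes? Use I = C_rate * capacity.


At 2C: I = 2 * 22.75 Ah = 45.5 A

45.5 A


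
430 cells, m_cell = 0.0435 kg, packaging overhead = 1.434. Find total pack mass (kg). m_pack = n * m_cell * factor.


Cell mass sum = 430 * 0.0435 = 18.705 kg
With overhead 1.434: m_pack = 18.705 * 1.434 = 26.82 kg

26.82 kg


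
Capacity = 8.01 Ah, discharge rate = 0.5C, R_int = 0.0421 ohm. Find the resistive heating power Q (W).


Step 1: I = C_rate * capacity = 0.5 * 8.01 = 4.005 A
Step 2: Q = I^2 * R = 4.005^2 * 0.0421 = 16.04 * 0.0421 = 0.6753 W

0.6753 W


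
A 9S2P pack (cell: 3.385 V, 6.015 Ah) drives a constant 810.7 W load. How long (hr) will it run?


Step 1: E_pack = Ns * V_cell * Np * C_cell = 9 * 3.385 * 2 * 6.015 = 366.49 Wh
Step 2: t = E_pack / P = 366.49 / 810.7 = 0.4521 hr

0.4521 hr


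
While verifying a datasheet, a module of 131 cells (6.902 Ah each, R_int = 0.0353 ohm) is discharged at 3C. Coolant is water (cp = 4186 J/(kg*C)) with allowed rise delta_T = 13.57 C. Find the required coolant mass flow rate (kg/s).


Step 1: I = 3 * 6.902 = 20.706 A
Step 2: Q_cell = I^2 * R = 20.706^2 * 0.0353 = 15.134 W
Step 3: Q_total = 131 * 15.134 = 1982.6 W
Step 4: m_dot = Q_total / (cp * dT) = 1982.6 / (4186 * 13.57) = 0.03490 kg/s

0.03490 kg/s


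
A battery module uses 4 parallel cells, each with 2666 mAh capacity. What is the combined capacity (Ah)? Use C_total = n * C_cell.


Convert: C_cell = 2666 mAh = 2.666 Ah
C_total = 4 * 2.666 = 10.664 Ah

10.664 Ah


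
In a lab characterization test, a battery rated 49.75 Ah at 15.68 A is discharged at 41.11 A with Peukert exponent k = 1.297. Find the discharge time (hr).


Step 1: t_rated = C / I_rated = 49.75 / 15.68 = 3.1728 hr
Step 2: ratio = 15.68 / 41.11 = 0.38142
Step 3: ratio^k = 0.38142^1.297 = 0.28647
Step 4: t = t_rated * ratio^k = 3.1728 * 0.28647 = 0.9089 hr

0.9089 hr


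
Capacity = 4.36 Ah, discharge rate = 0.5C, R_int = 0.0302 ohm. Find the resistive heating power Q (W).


Step 1: I = C_rate * capacity = 0.5 * 4.36 = 2.18 A
Step 2: Q = I^2 * R = 2.18^2 * 0.0302 = 4.7524 * 0.0302 = 0.1435 W

0.1435 W


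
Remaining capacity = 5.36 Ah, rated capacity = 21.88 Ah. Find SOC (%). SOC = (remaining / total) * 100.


SOC = (remaining / total) * 100 = (5.36 / 21.88) * 100 = 24.50%

24.50%


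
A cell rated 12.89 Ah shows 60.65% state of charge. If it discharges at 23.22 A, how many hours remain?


Step 1: remaining = SOC/100 * C_total = 60.65/100 * 12.89 = 7.8178 Ah
Step 2: t = remaining / I = 7.8178 / 23.22 = 0.3367 hr

0.3367 hr


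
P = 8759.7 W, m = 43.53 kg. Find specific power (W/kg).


SP = P / m = 8759.7 / 43.53 = 201.2 W/kg

201.2 W/kg


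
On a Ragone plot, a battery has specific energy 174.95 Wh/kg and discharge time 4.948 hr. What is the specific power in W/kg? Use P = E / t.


Specific power = 174.95 Wh/kg / 4.948 hr = 35.36 W/kg

35.36 W/kg


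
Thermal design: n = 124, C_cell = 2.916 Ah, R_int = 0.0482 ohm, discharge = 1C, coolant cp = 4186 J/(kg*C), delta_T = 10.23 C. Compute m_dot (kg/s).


Step 1: I = 1 * 2.916 = 2.916 A
Step 2: Q_cell = I^2 * R = 2.916^2 * 0.0482 = 0.40985 W
Step 3: Q_total = 124 * 0.40985 = 50.821 W
Step 4: m_dot = Q_total / (cp * dT) = 50.821 / (4186 * 10.23) = 0.001187 kg/s

0.001187 kg/s


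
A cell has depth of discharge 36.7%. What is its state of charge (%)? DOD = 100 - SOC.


SOC = 100 - DOD = 100 - 36.7 = 63.3%

63.3%


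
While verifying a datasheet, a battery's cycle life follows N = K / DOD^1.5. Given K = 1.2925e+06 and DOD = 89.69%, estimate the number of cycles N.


Step 1: DOD^1.5 = 89.69^1.5 = 849.41
Step 2: N = 1.2925e+06 / 849.41 = 1522 cycles

1522 cycles


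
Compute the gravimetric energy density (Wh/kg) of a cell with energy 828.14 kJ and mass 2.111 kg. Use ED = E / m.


Convert: E = 828.14 kJ = 230.04 Wh
ED = E / m = 230.04 / 2.111 = 109.0 Wh/kg

109.0 Wh/kg


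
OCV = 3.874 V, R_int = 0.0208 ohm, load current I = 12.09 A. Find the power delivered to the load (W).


Step 1: V_terminal = OCV - I*R = 3.874 - 12.09 * 0.0208 = 3.6225 V
Step 2: P_out = V_terminal * I = 3.6225 * 12.09 = 43.80 W

43.80 W


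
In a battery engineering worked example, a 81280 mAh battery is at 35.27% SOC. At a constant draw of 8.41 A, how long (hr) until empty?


Convert: C_total = 81280 mAh = 81.28 Ah
Step 1: remaining = SOC/100 * C_total = 35.27/100 * 81.28 = 28.667 Ah
Step 2: t = remaining / I = 28.667 / 8.41 = 3.409 hr

3.409 hr


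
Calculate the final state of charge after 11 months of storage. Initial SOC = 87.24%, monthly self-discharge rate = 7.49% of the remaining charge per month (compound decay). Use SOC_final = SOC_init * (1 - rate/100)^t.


Monthly retention factor = 1 - 7.49/100 = 0.9251
Over 11 months: factor^11 = 0.42469
SOC_final = 87.24 * 0.42469 = 37.05%

37.05%


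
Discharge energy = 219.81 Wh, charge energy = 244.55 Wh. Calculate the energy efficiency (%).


eta_e = E_dis / E_chg * 100 = 219.81 / 244.55 * 100 = 89.88%

89.88%


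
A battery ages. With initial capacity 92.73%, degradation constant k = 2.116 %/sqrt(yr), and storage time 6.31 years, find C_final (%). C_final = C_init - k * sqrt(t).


Step 1: sqrt(6.31 yr) = 2.512
Step 2: drop = 2.116 * 2.512 = 5.3154
Step 3: C_final = 92.73 - 5.3154 = 87.41%

87.41%


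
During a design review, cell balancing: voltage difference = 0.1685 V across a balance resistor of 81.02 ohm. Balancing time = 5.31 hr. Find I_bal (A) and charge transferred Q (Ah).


I_bal = dV / R = 0.1685 / 81.02 = 0.0020797 A
Q = I_bal * t = 0.0020797 * 5.31 = 0.01104 Ah

I=0.0020797 A, Q=0.01104 Ah


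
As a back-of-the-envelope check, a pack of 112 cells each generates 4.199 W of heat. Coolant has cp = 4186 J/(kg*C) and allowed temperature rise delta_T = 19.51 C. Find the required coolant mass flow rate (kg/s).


Q_total = 112 * 4.199 = 470.29 W
m_dot = Q_total / (cp * dT) = 470.29 / (4186 * 19.51) = 0.005758 kg/s

0.005758 kg/s


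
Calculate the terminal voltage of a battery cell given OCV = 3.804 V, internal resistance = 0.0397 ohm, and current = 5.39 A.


IR drop = 5.39 * 0.0397 = 0.21398 V
V = 3.804 - 0.21398 = 3.590 V

3.590 V


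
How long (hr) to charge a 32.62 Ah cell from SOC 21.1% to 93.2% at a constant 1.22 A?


Step 1: dSOC = 93.2% - 21.1% = 72.1%
Step 2: delta_Ah = 32.62 * 72.1 / 100 = 23.519 Ah
Step 3: t = 23.519 / 1.22 = 19.28 hr

19.28 hr


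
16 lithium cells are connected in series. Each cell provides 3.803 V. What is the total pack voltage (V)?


With 16 cells in series at 3.803 V each, V_pack = 60.848 V

60.848 V


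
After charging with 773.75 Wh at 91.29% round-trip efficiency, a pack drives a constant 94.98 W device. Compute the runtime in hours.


Step 1: E_discharge = eta/100 * E_charge = 91.29/100 * 773.75 = 706.36 Wh
Step 2: t = E_discharge / P = 706.36 / 94.98 = 7.437 hr

7.437 hr


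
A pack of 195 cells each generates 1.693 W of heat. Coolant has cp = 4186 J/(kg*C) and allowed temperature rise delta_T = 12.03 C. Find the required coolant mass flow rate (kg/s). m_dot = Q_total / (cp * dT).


Step 1: Total heat Q = 195 * 1.693 W = 330.14 W
Step 2: denom = cp * dT = 4186 * 12.03 = 50358
Step 3: m_dot = 330.14 / 50358 = 0.006556 kg/s

0.006556 kg/s


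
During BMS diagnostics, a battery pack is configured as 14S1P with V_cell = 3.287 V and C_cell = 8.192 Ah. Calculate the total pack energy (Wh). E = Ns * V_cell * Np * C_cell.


E = Ns * Vcell * Np * Ccell = 14 * 3.287 * 1 * 8.192 = 377.0 Wh

377.0 Wh


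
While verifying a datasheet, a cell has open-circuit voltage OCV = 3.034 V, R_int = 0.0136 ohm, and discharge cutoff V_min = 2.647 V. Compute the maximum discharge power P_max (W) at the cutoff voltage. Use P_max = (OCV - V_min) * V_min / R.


P_max = (OCV - V_min) * V_min / R = (3.034 - 2.647) * 2.647 / 0.0136 = 0.387 * 2.647 / 0.0136 = 75.32 W

75.32 W


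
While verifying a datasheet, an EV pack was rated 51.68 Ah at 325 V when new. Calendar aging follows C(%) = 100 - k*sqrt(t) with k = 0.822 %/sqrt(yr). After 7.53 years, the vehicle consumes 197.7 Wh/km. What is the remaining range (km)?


Step 1: capacity retention = 100 - 0.822 * sqrt(7.53) = 100 - 0.822 * 2.7441 = 97.744%
Step 2: C_now = 51.68 * 97.744/100 = 50.514 Ah
Step 3: E_pack = V * C_now = 325 * 50.514 = 16417 Wh
Step 4: range = E_pack / consumption = 16417 / 197.7 = 83.04 km

83.04 km


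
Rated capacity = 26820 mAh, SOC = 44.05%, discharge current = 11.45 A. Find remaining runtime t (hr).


Convert: C_total = 26820 mAh = 26.82 Ah
Step 1: remaining = SOC/100 * C_total = 44.05/100 * 26.82 = 11.814 Ah
Step 2: t = remaining / I = 11.814 / 11.45 = 1.032 hr

1.032 hr


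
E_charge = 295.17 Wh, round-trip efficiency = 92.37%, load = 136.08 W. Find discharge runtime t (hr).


Step 1: E_discharge = eta/100 * E_charge = 92.37/100 * 295.17 = 272.65 Wh
Step 2: t = E_discharge / P = 272.65 / 136.08 = 2.004 hr

2.004 hr


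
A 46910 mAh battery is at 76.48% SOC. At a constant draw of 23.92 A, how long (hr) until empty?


Convert: C_total = 46910 mAh = 46.91 Ah
Step 1: remaining = SOC/100 * C_total = 76.48/100 * 46.91 = 35.877 Ah
Step 2: t = remaining / I = 35.877 / 23.92 = 1.500 hr

1.500 hr


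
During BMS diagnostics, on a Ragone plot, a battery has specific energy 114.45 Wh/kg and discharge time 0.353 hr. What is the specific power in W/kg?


P_specific = E / t = 114.45 / 0.353 = 324.2 W/kg

324.2 W/kg


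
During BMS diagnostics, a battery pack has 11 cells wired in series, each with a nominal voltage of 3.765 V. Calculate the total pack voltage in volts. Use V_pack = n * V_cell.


Series voltages add: 11 * 3.765 V = 41.415 V

41.415 V


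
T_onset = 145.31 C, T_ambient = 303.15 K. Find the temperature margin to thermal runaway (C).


Convert: T_ambient = 303.15 K = 30 C
margin = 145.31 - 30 = 115.31 C

115.31 C


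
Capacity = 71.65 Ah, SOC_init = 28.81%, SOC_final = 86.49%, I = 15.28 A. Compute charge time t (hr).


Step 1: dSOC = 86.49% - 28.81% = 57.68%
Step 2: delta_Ah = 71.65 * 57.68 / 100 = 41.328 Ah
Step 3: t = 41.328 / 15.28 = 2.705 hr

2.705 hr


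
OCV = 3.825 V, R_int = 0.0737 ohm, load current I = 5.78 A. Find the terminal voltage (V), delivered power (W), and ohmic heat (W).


Step 1: V_terminal = OCV - I*R = 3.825 - 5.78 * 0.0737 = 3.399 V
Step 2: P_out = V_terminal * I = 3.399 * 5.78 = 19.65 W
Step 3: Q = I^2 * R = 5.78^2 * 0.0737 = 2.462 W

V=3.399 V, P=19.65 W, Q=2.462 W


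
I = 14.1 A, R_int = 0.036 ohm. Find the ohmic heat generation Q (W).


I^2 = 198.81
Q = 198.81 * 0.036 = 7.157 W

7.157 W


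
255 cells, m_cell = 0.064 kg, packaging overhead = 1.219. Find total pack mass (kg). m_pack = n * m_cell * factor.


m_pack = n * m_cell * overhead = 255 * 0.064 * 1.219 = 19.89 kg

19.89 kg


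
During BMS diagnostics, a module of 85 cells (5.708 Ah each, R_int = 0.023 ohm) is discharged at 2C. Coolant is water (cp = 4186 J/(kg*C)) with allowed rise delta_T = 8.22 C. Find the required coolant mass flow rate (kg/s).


Step 1: I = 2 * 5.708 = 11.416 A
Step 2: Q_cell = I^2 * R = 11.416^2 * 0.023 = 2.9975 W
Step 3: Q_total = 85 * 2.9975 = 254.79 W
Step 4: m_dot = Q_total / (cp * dT) = 254.79 / (4186 * 8.22) = 0.007405 kg/s

0.007405 kg/s


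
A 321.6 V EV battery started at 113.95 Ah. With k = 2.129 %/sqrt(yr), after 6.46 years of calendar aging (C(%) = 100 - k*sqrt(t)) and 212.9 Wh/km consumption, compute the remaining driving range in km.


Step 1: capacity retention = 100 - 2.129 * sqrt(6.46) = 100 - 2.129 * 2.5417 = 94.589%
Step 2: C_now = 113.95 * 94.589/100 = 107.78 Ah
Step 3: E_pack = V * C_now = 321.6 * 107.78 = 34662 Wh
Step 4: range = E_pack / consumption = 34662 / 212.9 = 162.8 km

162.8 km


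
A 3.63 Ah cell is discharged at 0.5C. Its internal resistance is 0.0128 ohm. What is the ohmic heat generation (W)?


Step 1: I = C_rate * capacity = 0.5 * 3.63 = 1.815 A
Step 2: Q = I^2 * R = 1.815^2 * 0.0128 = 3.2942 * 0.0128 = 0.04217 W

0.04217 W


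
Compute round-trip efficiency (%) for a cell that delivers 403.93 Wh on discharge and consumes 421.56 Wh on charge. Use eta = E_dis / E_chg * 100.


Round-trip efficiency = 403.93/421.56 * 100% = 95.82%

95.82%


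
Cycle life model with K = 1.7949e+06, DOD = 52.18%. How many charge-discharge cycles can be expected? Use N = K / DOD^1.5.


Step 1: DOD^1.5 = 52.18^1.5 = 376.93
Step 2: N = 1.7949e+06 / 376.93 = 4762 cycles

4762 cycles


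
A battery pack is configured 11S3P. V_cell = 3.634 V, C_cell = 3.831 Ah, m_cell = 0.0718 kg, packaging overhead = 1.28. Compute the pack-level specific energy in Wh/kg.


Step 1: V_pack = 11 * 3.634 = 39.974 V
Step 2: C_pack = 3 * 3.831 = 11.493 Ah
Step 3: E_pack = V_pack * C_pack = 39.974 * 11.493 = 459.42 Wh
Step 4: m_pack = 11 * 3 * 0.0718 * 1.28 = 3.0328 kg
Step 5: ED = E_pack / m_pack = 459.42 / 3.0328 = 151.5 Wh/kg

151.5 Wh/kg


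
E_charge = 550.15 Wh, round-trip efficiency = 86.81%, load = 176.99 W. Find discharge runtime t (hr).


Step 1: E_discharge = eta/100 * E_charge = 86.81/100 * 550.15 = 477.59 Wh
Step 2: t = E_discharge / P = 477.59 / 176.99 = 2.698 hr

2.698 hr


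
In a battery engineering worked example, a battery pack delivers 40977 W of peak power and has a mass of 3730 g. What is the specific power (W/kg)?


Convert: m = 3730 g = 3.73 kg
Specific power = 40977 W / 3.73 kg = 10990 W/kg

10990 W/kg


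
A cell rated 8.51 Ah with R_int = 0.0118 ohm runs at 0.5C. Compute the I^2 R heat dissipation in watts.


Step 1: I = C_rate * capacity = 0.5 * 8.51 = 4.255 A
Step 2: Q = I^2 * R = 4.255^2 * 0.0118 = 18.105 * 0.0118 = 0.2136 W

0.2136 W


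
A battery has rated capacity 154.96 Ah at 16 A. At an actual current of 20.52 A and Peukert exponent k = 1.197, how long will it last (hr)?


Step 1: t_rated = C / I_rated = 154.96 / 16 = 9.685 hr
Step 2: ratio = 16 / 20.52 = 0.77973
Step 3: ratio^k = 0.77973^1.197 = 0.74243
Step 4: t = t_rated * ratio^k = 9.685 * 0.74243 = 7.190 hr

7.190 hr


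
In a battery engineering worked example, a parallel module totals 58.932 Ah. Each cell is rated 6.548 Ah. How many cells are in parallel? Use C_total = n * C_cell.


n = C_total / C_cell = 58.932 / 6.548 = 9

9


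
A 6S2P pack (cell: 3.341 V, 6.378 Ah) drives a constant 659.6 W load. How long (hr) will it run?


Step 1: E_pack = Ns * V_cell * Np * C_cell = 6 * 3.341 * 2 * 6.378 = 255.71 Wh
Step 2: t = E_pack / P = 255.71 / 659.6 = 0.3877 hr

0.3877 hr


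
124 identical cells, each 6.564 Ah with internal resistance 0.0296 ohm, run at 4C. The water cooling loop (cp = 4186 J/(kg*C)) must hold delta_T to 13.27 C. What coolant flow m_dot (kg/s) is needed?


Step 1: I = 4 * 6.564 = 26.256 A
Step 2: Q_cell = I^2 * R = 26.256^2 * 0.0296 = 20.406 W
Step 3: Q_total = 124 * 20.406 = 2530.3 W
Step 4: m_dot = Q_total / (cp * dT) = 2530.3 / (4186 * 13.27) = 0.04555 kg/s

0.04555 kg/s


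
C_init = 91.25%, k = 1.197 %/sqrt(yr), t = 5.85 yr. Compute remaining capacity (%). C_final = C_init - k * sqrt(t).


Step 1: sqrt(5.85 yr) = 2.4187
Step 2: drop = 1.197 * 2.4187 = 2.8952
Step 3: C_final = 91.25 - 2.8952 = 88.35%

88.35%


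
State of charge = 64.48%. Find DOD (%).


DOD = 100 - SOC = 100 - 64.48 = 35.52%

35.52%


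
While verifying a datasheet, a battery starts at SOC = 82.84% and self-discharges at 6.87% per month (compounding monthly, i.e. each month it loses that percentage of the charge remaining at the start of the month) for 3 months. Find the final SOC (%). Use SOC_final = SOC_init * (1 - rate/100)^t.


decay = (1 - 6.87/100)^3 = 0.80773
SOC_final = 82.84 * 0.80773 = 66.91%

66.91%


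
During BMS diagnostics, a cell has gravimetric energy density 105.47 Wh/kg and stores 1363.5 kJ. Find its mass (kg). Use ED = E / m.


Convert: E = 1363.5 kJ = 378.75 Wh
m = E / ED = 378.75 / 105.47 = 3.591 kg

3.591 kg


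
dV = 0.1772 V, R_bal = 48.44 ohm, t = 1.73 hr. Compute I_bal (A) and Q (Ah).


I_bal = dV / R = 0.1772 / 48.44 = 0.0036581 A
Q = I_bal * t = 0.0036581 * 1.73 = 0.006329 Ah

I=0.0036581 A, Q=0.006329 Ah


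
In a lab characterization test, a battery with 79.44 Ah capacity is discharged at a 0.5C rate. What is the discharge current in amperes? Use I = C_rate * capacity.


At 0.5C: I = 0.5 * 79.44 Ah = 39.72 A

39.72 A


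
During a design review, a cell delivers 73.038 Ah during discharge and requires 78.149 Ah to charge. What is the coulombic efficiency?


eta_c = Q_dis / Q_chg * 100 = 73.038 / 78.149 * 100 = 93.46%

93.46%


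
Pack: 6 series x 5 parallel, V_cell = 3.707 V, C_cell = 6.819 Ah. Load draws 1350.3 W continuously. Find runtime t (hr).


Step 1: E_pack = Ns * V_cell * Np * C_cell = 6 * 3.707 * 5 * 6.819 = 758.34 Wh
Step 2: t = E_pack / P = 758.34 / 1350.3 = 0.5616 hr

0.5616 hr


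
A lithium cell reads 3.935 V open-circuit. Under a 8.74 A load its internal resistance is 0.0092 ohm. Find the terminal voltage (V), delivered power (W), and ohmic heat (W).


Step 1: V_terminal = OCV - I*R = 3.935 - 8.74 * 0.0092 = 3.8546 V
Step 2: P_out = V_terminal * I = 3.8546 * 8.74 = 33.69 W
Step 3: Q = I^2 * R = 8.74^2 * 0.0092 = 0.7028 W

V=3.8546 V, P=33.69 W, Q=0.7028 W


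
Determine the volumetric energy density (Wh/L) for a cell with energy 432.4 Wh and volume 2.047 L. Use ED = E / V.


ED = E / V = 432.4 / 2.047 = 211.2 Wh/L

211.2 Wh/L


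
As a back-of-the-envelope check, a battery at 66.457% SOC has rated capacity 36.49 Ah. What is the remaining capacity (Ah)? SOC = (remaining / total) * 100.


remaining = SOC / 100 * total = 66.457 / 100 * 36.49 = 24.25 Ah

24.25 Ah


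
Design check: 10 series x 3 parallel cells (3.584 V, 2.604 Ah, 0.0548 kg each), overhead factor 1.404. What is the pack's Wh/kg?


Step 1: V_pack = 10 * 3.584 = 35.84 V
Step 2: C_pack = 3 * 2.604 = 7.812 Ah
Step 3: E_pack = V_pack * C_pack = 35.84 * 7.812 = 279.98 Wh
Step 4: m_pack = 10 * 3 * 0.0548 * 1.404 = 2.3082 kg
Step 5: ED = E_pack / m_pack = 279.98 / 2.3082 = 121.3 Wh/kg

121.3 Wh/kg


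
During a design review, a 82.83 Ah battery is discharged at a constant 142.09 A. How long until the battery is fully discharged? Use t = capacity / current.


Runtime = 82.83 Ah / 142.09 A = 0.5829 hr

0.5829 hr


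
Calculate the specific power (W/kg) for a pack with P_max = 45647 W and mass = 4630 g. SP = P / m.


Convert: m = 4630 g = 4.63 kg
SP = P / m = 45647 / 4.63 = 9859 W/kg

9859 W/kg
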